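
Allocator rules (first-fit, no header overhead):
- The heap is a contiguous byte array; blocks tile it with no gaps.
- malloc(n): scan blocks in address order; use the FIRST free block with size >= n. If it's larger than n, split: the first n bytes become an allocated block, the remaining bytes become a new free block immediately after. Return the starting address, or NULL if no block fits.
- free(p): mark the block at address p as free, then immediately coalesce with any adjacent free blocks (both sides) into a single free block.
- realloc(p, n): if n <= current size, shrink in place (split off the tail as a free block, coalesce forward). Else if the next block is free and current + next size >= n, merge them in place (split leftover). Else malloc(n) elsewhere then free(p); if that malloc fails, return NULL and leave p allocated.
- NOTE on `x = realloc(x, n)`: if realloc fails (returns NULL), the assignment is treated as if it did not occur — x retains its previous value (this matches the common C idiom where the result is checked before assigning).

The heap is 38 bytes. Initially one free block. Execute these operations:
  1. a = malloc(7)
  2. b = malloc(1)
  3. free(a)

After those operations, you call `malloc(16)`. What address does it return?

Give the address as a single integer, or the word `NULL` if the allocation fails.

Op 1: a = malloc(7) -> a = 0; heap: [0-6 ALLOC][7-37 FREE]
Op 2: b = malloc(1) -> b = 7; heap: [0-6 ALLOC][7-7 ALLOC][8-37 FREE]
Op 3: free(a) -> (freed a); heap: [0-6 FREE][7-7 ALLOC][8-37 FREE]
malloc(16): first-fit scan over [0-6 FREE][7-7 ALLOC][8-37 FREE] -> 8

Answer: 8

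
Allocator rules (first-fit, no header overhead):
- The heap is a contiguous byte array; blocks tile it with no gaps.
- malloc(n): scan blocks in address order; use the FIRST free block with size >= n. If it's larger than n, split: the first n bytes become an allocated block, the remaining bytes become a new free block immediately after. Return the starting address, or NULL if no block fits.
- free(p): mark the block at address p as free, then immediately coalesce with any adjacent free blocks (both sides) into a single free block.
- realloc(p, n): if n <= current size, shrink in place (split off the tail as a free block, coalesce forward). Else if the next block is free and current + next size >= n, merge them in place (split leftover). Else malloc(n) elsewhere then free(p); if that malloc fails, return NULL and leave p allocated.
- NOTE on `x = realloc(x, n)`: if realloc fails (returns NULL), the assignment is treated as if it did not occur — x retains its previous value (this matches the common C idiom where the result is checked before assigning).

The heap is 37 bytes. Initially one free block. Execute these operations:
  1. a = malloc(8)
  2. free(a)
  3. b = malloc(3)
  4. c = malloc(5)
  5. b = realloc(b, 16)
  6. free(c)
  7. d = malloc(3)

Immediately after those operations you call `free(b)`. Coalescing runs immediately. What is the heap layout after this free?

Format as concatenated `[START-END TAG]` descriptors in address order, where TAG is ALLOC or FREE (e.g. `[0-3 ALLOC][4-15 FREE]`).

Op 1: a = malloc(8) -> a = 0; heap: [0-7 ALLOC][8-36 FREE]
Op 2: free(a) -> (freed a); heap: [0-36 FREE]
Op 3: b = malloc(3) -> b = 0; heap: [0-2 ALLOC][3-36 FREE]
Op 4: c = malloc(5) -> c = 3; heap: [0-2 ALLOC][3-7 ALLOC][8-36 FREE]
Op 5: b = realloc(b, 16) -> b = 8; heap: [0-2 FREE][3-7 ALLOC][8-23 ALLOC][24-36 FREE]
Op 6: free(c) -> (freed c); heap: [0-7 FREE][8-23 ALLOC][24-36 FREE]
Op 7: d = malloc(3) -> d = 0; heap: [0-2 ALLOC][3-7 FREE][8-23 ALLOC][24-36 FREE]
free(b): b = 8 -> block [8-23 ALLOC]; mark free, coalesce with adjacent free neighbors -> [0-2 ALLOC][3-36 FREE]

Answer: [0-2 ALLOC][3-36 FREE]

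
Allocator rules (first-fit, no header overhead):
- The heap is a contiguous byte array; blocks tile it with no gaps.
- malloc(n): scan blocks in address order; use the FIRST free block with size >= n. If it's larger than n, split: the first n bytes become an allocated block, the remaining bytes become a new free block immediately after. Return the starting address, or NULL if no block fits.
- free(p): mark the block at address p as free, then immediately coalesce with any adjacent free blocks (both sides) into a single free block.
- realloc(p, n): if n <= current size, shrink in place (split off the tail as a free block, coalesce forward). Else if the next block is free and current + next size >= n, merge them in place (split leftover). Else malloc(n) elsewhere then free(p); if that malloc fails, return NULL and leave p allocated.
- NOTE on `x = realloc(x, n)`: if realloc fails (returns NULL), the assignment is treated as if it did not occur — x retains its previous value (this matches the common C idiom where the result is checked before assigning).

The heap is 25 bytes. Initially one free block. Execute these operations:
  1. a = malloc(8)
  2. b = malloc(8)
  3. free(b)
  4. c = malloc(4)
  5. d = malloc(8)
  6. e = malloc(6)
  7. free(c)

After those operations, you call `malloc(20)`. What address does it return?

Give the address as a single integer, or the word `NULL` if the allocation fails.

Answer: NULL

Derivation:
Op 1: a = malloc(8) -> a = 0; heap: [0-7 ALLOC][8-24 FREE]
Op 2: b = malloc(8) -> b = 8; heap: [0-7 ALLOC][8-15 ALLOC][16-24 FREE]
Op 3: free(b) -> (freed b); heap: [0-7 ALLOC][8-24 FREE]
Op 4: c = malloc(4) -> c = 8; heap: [0-7 ALLOC][8-11 ALLOC][12-24 FREE]
Op 5: d = malloc(8) -> d = 12; heap: [0-7 ALLOC][8-11 ALLOC][12-19 ALLOC][20-24 FREE]
Op 6: e = malloc(6) -> e = NULL; heap: [0-7 ALLOC][8-11 ALLOC][12-19 ALLOC][20-24 FREE]
Op 7: free(c) -> (freed c); heap: [0-7 ALLOC][8-11 FREE][12-19 ALLOC][20-24 FREE]
malloc(20): first-fit scan over [0-7 ALLOC][8-11 FREE][12-19 ALLOC][20-24 FREE] -> NULL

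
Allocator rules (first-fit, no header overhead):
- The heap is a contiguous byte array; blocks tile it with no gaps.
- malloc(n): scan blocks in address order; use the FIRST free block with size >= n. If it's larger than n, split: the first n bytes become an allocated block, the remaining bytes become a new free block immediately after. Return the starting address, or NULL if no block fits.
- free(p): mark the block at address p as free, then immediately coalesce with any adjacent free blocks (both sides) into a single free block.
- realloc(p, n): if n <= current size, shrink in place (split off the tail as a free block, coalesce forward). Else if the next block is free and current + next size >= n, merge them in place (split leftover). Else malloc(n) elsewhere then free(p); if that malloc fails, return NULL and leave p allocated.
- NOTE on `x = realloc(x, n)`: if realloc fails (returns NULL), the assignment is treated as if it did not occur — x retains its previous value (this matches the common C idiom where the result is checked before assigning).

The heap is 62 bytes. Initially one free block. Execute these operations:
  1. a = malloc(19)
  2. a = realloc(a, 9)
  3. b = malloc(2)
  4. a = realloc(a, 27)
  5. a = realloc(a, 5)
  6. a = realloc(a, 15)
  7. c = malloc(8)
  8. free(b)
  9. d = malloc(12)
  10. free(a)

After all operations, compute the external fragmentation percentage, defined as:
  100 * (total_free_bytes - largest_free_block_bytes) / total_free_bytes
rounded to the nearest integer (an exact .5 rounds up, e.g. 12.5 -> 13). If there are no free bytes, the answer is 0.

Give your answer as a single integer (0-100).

Answer: 43

Derivation:
Op 1: a = malloc(19) -> a = 0; heap: [0-18 ALLOC][19-61 FREE]
Op 2: a = realloc(a, 9) -> a = 0; heap: [0-8 ALLOC][9-61 FREE]
Op 3: b = malloc(2) -> b = 9; heap: [0-8 ALLOC][9-10 ALLOC][11-61 FREE]
Op 4: a = realloc(a, 27) -> a = 11; heap: [0-8 FREE][9-10 ALLOC][11-37 ALLOC][38-61 FREE]
Op 5: a = realloc(a, 5) -> a = 11; heap: [0-8 FREE][9-10 ALLOC][11-15 ALLOC][16-61 FREE]
Op 6: a = realloc(a, 15) -> a = 11; heap: [0-8 FREE][9-10 ALLOC][11-25 ALLOC][26-61 FREE]
Op 7: c = malloc(8) -> c = 0; heap: [0-7 ALLOC][8-8 FREE][9-10 ALLOC][11-25 ALLOC][26-61 FREE]
Op 8: free(b) -> (freed b); heap: [0-7 ALLOC][8-10 FREE][11-25 ALLOC][26-61 FREE]
Op 9: d = malloc(12) -> d = 26; heap: [0-7 ALLOC][8-10 FREE][11-25 ALLOC][26-37 ALLOC][38-61 FREE]
Op 10: free(a) -> (freed a); heap: [0-7 ALLOC][8-25 FREE][26-37 ALLOC][38-61 FREE]
Free blocks: [18 24] total_free=42 largest=24 -> 100*(42-24)/42 = 1800/42 ≈ 42.857 -> rounds to 43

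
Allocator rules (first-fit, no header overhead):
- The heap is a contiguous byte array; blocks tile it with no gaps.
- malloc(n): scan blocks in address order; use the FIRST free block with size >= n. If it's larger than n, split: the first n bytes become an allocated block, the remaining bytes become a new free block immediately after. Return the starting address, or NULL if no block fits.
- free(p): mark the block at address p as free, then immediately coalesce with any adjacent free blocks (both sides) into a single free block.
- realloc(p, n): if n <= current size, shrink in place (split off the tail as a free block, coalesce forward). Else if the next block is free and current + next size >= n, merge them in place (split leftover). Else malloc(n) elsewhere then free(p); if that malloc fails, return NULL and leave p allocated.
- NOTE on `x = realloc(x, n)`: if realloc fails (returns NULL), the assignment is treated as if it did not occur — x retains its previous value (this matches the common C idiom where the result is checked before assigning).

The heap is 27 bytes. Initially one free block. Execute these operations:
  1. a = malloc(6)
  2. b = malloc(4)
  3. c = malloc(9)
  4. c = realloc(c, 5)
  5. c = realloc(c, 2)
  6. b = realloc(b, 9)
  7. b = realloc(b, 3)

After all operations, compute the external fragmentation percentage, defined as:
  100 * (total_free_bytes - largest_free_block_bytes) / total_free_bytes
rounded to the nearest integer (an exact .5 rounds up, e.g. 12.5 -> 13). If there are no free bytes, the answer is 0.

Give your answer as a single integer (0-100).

Answer: 25

Derivation:
Op 1: a = malloc(6) -> a = 0; heap: [0-5 ALLOC][6-26 FREE]
Op 2: b = malloc(4) -> b = 6; heap: [0-5 ALLOC][6-9 ALLOC][10-26 FREE]
Op 3: c = malloc(9) -> c = 10; heap: [0-5 ALLOC][6-9 ALLOC][10-18 ALLOC][19-26 FREE]
Op 4: c = realloc(c, 5) -> c = 10; heap: [0-5 ALLOC][6-9 ALLOC][10-14 ALLOC][15-26 FREE]
Op 5: c = realloc(c, 2) -> c = 10; heap: [0-5 ALLOC][6-9 ALLOC][10-11 ALLOC][12-26 FREE]
Op 6: b = realloc(b, 9) -> b = 12; heap: [0-5 ALLOC][6-9 FREE][10-11 ALLOC][12-20 ALLOC][21-26 FREE]
Op 7: b = realloc(b, 3) -> b = 12; heap: [0-5 ALLOC][6-9 FREE][10-11 ALLOC][12-14 ALLOC][15-26 FREE]
Free blocks: [4 12] total_free=16 largest=12 -> 100*(16-12)/16 = 400/16 = 25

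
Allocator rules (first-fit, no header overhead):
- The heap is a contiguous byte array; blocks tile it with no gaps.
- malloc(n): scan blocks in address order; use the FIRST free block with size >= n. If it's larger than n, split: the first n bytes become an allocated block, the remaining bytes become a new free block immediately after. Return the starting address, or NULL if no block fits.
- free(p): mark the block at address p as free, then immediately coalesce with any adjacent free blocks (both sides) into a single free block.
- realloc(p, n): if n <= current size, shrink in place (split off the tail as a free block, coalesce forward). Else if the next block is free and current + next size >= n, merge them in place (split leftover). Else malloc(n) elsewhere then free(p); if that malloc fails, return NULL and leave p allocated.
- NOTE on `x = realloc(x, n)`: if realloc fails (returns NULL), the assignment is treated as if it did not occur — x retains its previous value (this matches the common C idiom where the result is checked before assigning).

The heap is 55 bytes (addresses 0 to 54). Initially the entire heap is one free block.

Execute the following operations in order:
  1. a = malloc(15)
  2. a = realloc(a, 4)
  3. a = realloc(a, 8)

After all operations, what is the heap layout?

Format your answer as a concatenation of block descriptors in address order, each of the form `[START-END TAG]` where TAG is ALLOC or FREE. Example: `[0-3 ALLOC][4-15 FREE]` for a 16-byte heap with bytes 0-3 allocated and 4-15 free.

Answer: [0-7 ALLOC][8-54 FREE]

Derivation:
Op 1: a = malloc(15) -> a = 0; heap: [0-14 ALLOC][15-54 FREE]
Op 2: a = realloc(a, 4) -> a = 0; heap: [0-3 ALLOC][4-54 FREE]
Op 3: a = realloc(a, 8) -> a = 0; heap: [0-7 ALLOC][8-54 FREE]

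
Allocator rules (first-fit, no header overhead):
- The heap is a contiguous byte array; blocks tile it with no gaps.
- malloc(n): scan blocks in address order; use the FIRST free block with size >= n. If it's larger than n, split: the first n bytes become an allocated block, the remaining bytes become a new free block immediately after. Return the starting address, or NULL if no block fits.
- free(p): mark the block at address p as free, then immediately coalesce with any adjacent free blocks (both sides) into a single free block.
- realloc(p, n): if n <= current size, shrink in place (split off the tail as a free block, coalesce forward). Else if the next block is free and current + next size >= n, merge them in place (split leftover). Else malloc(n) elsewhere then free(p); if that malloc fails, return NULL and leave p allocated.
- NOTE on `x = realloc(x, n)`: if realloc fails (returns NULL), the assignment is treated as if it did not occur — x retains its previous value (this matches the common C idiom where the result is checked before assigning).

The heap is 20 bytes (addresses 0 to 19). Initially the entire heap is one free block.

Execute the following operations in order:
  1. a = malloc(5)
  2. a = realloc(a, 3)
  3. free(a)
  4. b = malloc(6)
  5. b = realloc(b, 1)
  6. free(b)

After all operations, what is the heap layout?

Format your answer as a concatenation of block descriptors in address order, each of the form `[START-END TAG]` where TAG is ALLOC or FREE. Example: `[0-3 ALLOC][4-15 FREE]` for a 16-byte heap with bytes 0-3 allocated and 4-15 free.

Op 1: a = malloc(5) -> a = 0; heap: [0-4 ALLOC][5-19 FREE]
Op 2: a = realloc(a, 3) -> a = 0; heap: [0-2 ALLOC][3-19 FREE]
Op 3: free(a) -> (freed a); heap: [0-19 FREE]
Op 4: b = malloc(6) -> b = 0; heap: [0-5 ALLOC][6-19 FREE]
Op 5: b = realloc(b, 1) -> b = 0; heap: [0-0 ALLOC][1-19 FREE]
Op 6: free(b) -> (freed b); heap: [0-19 FREE]

Answer: [0-19 FREE]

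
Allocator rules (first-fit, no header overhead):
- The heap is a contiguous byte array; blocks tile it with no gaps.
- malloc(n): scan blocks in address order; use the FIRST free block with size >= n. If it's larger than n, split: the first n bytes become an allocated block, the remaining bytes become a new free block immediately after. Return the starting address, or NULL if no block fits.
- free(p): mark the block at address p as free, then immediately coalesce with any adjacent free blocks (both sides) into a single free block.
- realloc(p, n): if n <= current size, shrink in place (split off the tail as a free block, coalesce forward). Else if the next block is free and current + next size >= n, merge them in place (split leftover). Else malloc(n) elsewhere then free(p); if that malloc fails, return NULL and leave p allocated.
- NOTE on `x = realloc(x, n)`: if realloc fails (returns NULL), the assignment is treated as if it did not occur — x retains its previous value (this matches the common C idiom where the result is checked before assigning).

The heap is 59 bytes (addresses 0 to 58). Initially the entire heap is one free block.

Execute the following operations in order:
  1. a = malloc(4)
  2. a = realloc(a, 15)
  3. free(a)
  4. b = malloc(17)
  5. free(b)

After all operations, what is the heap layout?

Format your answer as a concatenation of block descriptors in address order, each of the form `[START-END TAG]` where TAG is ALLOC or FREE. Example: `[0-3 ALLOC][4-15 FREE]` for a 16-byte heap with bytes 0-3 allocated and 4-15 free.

Answer: [0-58 FREE]

Derivation:
Op 1: a = malloc(4) -> a = 0; heap: [0-3 ALLOC][4-58 FREE]
Op 2: a = realloc(a, 15) -> a = 0; heap: [0-14 ALLOC][15-58 FREE]
Op 3: free(a) -> (freed a); heap: [0-58 FREE]
Op 4: b = malloc(17) -> b = 0; heap: [0-16 ALLOC][17-58 FREE]
Op 5: free(b) -> (freed b); heap: [0-58 FREE]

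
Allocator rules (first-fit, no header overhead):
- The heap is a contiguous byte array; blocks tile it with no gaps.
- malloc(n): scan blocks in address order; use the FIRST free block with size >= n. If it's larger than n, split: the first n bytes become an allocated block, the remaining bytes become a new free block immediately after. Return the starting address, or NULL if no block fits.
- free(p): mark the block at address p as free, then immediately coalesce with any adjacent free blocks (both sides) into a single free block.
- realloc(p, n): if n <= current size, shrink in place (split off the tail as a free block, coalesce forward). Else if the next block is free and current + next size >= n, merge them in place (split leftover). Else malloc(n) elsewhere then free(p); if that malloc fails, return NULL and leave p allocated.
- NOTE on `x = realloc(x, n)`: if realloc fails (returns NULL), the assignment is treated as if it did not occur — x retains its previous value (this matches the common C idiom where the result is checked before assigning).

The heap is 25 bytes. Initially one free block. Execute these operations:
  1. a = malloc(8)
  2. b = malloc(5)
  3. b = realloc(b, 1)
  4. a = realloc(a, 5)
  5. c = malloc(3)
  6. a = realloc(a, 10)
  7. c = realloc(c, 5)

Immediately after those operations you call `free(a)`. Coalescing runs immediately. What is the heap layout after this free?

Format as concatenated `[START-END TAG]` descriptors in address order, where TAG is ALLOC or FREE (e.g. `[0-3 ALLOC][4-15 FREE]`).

Answer: [0-4 ALLOC][5-7 FREE][8-8 ALLOC][9-24 FREE]

Derivation:
Op 1: a = malloc(8) -> a = 0; heap: [0-7 ALLOC][8-24 FREE]
Op 2: b = malloc(5) -> b = 8; heap: [0-7 ALLOC][8-12 ALLOC][13-24 FREE]
Op 3: b = realloc(b, 1) -> b = 8; heap: [0-7 ALLOC][8-8 ALLOC][9-24 FREE]
Op 4: a = realloc(a, 5) -> a = 0; heap: [0-4 ALLOC][5-7 FREE][8-8 ALLOC][9-24 FREE]
Op 5: c = malloc(3) -> c = 5; heap: [0-4 ALLOC][5-7 ALLOC][8-8 ALLOC][9-24 FREE]
Op 6: a = realloc(a, 10) -> a = 9; heap: [0-4 FREE][5-7 ALLOC][8-8 ALLOC][9-18 ALLOC][19-24 FREE]
Op 7: c = realloc(c, 5) -> c = 0; heap: [0-4 ALLOC][5-7 FREE][8-8 ALLOC][9-18 ALLOC][19-24 FREE]
free(a): a = 9 -> block [9-18 ALLOC]; mark free, coalesce with adjacent free neighbors -> [0-4 ALLOC][5-7 FREE][8-8 ALLOC][9-24 FREE]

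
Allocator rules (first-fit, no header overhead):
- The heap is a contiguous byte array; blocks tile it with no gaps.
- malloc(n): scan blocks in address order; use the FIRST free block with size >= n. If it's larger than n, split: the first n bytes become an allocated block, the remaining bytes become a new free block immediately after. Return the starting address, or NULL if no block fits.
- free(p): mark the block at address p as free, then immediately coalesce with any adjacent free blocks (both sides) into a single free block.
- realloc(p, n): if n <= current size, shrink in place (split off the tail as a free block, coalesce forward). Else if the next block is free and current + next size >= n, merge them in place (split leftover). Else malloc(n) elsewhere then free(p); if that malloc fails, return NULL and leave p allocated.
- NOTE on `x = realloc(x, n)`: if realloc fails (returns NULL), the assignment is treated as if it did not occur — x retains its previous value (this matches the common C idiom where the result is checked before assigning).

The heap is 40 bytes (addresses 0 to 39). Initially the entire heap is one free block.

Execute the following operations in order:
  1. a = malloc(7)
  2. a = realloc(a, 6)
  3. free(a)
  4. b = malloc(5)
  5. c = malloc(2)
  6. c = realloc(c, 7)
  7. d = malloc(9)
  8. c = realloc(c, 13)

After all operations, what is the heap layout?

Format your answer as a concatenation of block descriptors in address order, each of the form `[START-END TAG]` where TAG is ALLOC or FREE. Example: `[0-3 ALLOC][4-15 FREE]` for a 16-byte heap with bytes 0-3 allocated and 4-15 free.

Answer: [0-4 ALLOC][5-11 FREE][12-20 ALLOC][21-33 ALLOC][34-39 FREE]

Derivation:
Op 1: a = malloc(7) -> a = 0; heap: [0-6 ALLOC][7-39 FREE]
Op 2: a = realloc(a, 6) -> a = 0; heap: [0-5 ALLOC][6-39 FREE]
Op 3: free(a) -> (freed a); heap: [0-39 FREE]
Op 4: b = malloc(5) -> b = 0; heap: [0-4 ALLOC][5-39 FREE]
Op 5: c = malloc(2) -> c = 5; heap: [0-4 ALLOC][5-6 ALLOC][7-39 FREE]
Op 6: c = realloc(c, 7) -> c = 5; heap: [0-4 ALLOC][5-11 ALLOC][12-39 FREE]
Op 7: d = malloc(9) -> d = 12; heap: [0-4 ALLOC][5-11 ALLOC][12-20 ALLOC][21-39 FREE]
Op 8: c = realloc(c, 13) -> c = 21; heap: [0-4 ALLOC][5-11 FREE][12-20 ALLOC][21-33 ALLOC][34-39 FREE]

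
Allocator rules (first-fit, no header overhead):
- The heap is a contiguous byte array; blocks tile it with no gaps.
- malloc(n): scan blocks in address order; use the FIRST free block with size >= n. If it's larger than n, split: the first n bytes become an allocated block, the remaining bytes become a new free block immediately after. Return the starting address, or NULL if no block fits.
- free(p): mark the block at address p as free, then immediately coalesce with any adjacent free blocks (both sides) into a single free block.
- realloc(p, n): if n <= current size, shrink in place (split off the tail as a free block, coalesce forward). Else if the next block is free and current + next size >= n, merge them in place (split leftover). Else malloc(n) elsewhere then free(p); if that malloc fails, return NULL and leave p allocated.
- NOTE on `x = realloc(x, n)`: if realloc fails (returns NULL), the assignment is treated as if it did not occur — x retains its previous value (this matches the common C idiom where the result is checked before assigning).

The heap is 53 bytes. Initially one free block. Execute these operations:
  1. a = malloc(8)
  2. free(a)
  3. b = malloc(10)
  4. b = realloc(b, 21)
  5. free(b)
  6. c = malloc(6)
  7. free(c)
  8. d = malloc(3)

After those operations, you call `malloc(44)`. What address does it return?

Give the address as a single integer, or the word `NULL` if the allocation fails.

Op 1: a = malloc(8) -> a = 0; heap: [0-7 ALLOC][8-52 FREE]
Op 2: free(a) -> (freed a); heap: [0-52 FREE]
Op 3: b = malloc(10) -> b = 0; heap: [0-9 ALLOC][10-52 FREE]
Op 4: b = realloc(b, 21) -> b = 0; heap: [0-20 ALLOC][21-52 FREE]
Op 5: free(b) -> (freed b); heap: [0-52 FREE]
Op 6: c = malloc(6) -> c = 0; heap: [0-5 ALLOC][6-52 FREE]
Op 7: free(c) -> (freed c); heap: [0-52 FREE]
Op 8: d = malloc(3) -> d = 0; heap: [0-2 ALLOC][3-52 FREE]
malloc(44): first-fit scan over [0-2 ALLOC][3-52 FREE] -> 3

Answer: 3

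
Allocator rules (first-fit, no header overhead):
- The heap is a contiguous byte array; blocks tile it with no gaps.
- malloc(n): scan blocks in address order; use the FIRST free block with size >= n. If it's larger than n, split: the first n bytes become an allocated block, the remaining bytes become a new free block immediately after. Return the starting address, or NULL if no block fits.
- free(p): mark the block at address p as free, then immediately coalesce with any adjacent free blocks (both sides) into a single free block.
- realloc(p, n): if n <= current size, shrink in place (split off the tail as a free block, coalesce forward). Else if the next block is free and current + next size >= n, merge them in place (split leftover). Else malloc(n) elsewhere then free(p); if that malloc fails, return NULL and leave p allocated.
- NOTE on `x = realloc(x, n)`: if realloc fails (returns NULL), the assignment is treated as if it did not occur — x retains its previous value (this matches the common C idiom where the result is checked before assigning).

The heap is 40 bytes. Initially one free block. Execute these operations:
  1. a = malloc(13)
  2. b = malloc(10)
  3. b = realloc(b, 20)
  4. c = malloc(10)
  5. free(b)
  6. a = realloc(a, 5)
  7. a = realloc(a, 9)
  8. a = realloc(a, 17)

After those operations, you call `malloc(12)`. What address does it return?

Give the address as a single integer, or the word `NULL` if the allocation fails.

Answer: 17

Derivation:
Op 1: a = malloc(13) -> a = 0; heap: [0-12 ALLOC][13-39 FREE]
Op 2: b = malloc(10) -> b = 13; heap: [0-12 ALLOC][13-22 ALLOC][23-39 FREE]
Op 3: b = realloc(b, 20) -> b = 13; heap: [0-12 ALLOC][13-32 ALLOC][33-39 FREE]
Op 4: c = malloc(10) -> c = NULL; heap: [0-12 ALLOC][13-32 ALLOC][33-39 FREE]
Op 5: free(b) -> (freed b); heap: [0-12 ALLOC][13-39 FREE]
Op 6: a = realloc(a, 5) -> a = 0; heap: [0-4 ALLOC][5-39 FREE]
Op 7: a = realloc(a, 9) -> a = 0; heap: [0-8 ALLOC][9-39 FREE]
Op 8: a = realloc(a, 17) -> a = 0; heap: [0-16 ALLOC][17-39 FREE]
malloc(12): first-fit scan over [0-16 ALLOC][17-39 FREE] -> 17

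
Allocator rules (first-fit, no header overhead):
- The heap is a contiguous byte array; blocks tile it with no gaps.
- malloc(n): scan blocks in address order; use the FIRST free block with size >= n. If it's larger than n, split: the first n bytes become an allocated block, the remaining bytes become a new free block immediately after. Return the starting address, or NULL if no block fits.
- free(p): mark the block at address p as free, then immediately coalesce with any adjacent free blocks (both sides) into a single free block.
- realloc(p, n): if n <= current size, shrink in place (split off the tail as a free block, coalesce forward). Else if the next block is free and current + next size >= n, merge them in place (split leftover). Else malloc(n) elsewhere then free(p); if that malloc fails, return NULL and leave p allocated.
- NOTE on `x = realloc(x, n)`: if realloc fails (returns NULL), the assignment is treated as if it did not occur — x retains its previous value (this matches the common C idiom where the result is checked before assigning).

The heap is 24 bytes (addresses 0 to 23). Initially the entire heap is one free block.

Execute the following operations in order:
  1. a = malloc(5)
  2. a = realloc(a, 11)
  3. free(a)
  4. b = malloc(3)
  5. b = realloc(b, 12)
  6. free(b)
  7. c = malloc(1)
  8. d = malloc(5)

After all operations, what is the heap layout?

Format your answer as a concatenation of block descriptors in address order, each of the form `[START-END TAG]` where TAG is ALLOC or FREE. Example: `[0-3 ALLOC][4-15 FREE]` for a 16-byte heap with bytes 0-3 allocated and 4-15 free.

Answer: [0-0 ALLOC][1-5 ALLOC][6-23 FREE]

Derivation:
Op 1: a = malloc(5) -> a = 0; heap: [0-4 ALLOC][5-23 FREE]
Op 2: a = realloc(a, 11) -> a = 0; heap: [0-10 ALLOC][11-23 FREE]
Op 3: free(a) -> (freed a); heap: [0-23 FREE]
Op 4: b = malloc(3) -> b = 0; heap: [0-2 ALLOC][3-23 FREE]
Op 5: b = realloc(b, 12) -> b = 0; heap: [0-11 ALLOC][12-23 FREE]
Op 6: free(b) -> (freed b); heap: [0-23 FREE]
Op 7: c = malloc(1) -> c = 0; heap: [0-0 ALLOC][1-23 FREE]
Op 8: d = malloc(5) -> d = 1; heap: [0-0 ALLOC][1-5 ALLOC][6-23 FREE]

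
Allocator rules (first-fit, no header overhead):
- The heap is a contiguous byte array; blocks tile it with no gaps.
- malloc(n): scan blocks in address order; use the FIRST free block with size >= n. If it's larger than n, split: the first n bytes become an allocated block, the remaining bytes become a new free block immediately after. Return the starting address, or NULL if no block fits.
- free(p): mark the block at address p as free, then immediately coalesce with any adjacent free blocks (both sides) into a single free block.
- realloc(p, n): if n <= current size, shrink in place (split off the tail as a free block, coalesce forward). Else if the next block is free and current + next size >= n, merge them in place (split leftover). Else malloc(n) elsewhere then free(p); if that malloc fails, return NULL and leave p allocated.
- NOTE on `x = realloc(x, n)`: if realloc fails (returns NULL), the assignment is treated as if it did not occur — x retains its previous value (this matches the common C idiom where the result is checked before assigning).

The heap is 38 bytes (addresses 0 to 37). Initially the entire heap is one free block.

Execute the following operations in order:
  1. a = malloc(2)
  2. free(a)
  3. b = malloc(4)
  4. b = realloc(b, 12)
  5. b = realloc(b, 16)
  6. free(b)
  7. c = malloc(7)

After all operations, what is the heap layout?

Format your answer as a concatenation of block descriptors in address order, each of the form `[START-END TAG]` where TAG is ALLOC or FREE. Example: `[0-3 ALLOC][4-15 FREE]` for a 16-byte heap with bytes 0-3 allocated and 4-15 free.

Op 1: a = malloc(2) -> a = 0; heap: [0-1 ALLOC][2-37 FREE]
Op 2: free(a) -> (freed a); heap: [0-37 FREE]
Op 3: b = malloc(4) -> b = 0; heap: [0-3 ALLOC][4-37 FREE]
Op 4: b = realloc(b, 12) -> b = 0; heap: [0-11 ALLOC][12-37 FREE]
Op 5: b = realloc(b, 16) -> b = 0; heap: [0-15 ALLOC][16-37 FREE]
Op 6: free(b) -> (freed b); heap: [0-37 FREE]
Op 7: c = malloc(7) -> c = 0; heap: [0-6 ALLOC][7-37 FREE]

Answer: [0-6 ALLOC][7-37 FREE]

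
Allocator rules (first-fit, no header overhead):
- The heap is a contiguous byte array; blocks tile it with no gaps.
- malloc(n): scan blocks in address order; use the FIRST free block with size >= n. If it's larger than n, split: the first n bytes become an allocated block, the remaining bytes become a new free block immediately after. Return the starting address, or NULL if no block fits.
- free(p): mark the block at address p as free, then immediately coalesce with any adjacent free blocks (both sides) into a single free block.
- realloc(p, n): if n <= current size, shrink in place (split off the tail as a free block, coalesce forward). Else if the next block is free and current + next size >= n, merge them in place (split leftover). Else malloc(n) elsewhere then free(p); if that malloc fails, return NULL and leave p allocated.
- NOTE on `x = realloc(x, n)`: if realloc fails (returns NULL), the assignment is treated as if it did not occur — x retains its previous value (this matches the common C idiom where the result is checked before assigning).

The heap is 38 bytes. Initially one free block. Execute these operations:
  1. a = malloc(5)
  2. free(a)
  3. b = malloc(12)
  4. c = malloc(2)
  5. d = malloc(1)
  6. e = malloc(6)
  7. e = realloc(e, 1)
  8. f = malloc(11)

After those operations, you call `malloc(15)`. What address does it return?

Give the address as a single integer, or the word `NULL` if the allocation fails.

Op 1: a = malloc(5) -> a = 0; heap: [0-4 ALLOC][5-37 FREE]
Op 2: free(a) -> (freed a); heap: [0-37 FREE]
Op 3: b = malloc(12) -> b = 0; heap: [0-11 ALLOC][12-37 FREE]
Op 4: c = malloc(2) -> c = 12; heap: [0-11 ALLOC][12-13 ALLOC][14-37 FREE]
Op 5: d = malloc(1) -> d = 14; heap: [0-11 ALLOC][12-13 ALLOC][14-14 ALLOC][15-37 FREE]
Op 6: e = malloc(6) -> e = 15; heap: [0-11 ALLOC][12-13 ALLOC][14-14 ALLOC][15-20 ALLOC][21-37 FREE]
Op 7: e = realloc(e, 1) -> e = 15; heap: [0-11 ALLOC][12-13 ALLOC][14-14 ALLOC][15-15 ALLOC][16-37 FREE]
Op 8: f = malloc(11) -> f = 16; heap: [0-11 ALLOC][12-13 ALLOC][14-14 ALLOC][15-15 ALLOC][16-26 ALLOC][27-37 FREE]
malloc(15): first-fit scan over [0-11 ALLOC][12-13 ALLOC][14-14 ALLOC][15-15 ALLOC][16-26 ALLOC][27-37 FREE] -> NULL

Answer: NULL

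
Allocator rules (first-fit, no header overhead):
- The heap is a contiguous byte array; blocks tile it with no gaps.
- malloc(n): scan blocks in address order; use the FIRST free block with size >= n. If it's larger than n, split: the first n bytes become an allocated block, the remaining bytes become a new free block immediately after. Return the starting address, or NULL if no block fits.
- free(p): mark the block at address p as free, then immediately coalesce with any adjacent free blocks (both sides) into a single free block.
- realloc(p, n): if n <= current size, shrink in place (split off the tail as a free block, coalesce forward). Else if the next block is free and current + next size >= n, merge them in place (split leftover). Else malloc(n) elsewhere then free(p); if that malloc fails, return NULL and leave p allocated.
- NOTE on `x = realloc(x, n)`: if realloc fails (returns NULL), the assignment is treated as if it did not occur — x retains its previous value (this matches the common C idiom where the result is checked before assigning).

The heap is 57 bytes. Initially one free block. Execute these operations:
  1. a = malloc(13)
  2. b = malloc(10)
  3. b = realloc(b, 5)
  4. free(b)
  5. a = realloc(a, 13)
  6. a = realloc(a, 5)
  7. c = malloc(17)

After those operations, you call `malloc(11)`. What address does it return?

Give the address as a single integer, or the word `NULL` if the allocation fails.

Answer: 22

Derivation:
Op 1: a = malloc(13) -> a = 0; heap: [0-12 ALLOC][13-56 FREE]
Op 2: b = malloc(10) -> b = 13; heap: [0-12 ALLOC][13-22 ALLOC][23-56 FREE]
Op 3: b = realloc(b, 5) -> b = 13; heap: [0-12 ALLOC][13-17 ALLOC][18-56 FREE]
Op 4: free(b) -> (freed b); heap: [0-12 ALLOC][13-56 FREE]
Op 5: a = realloc(a, 13) -> a = 0; heap: [0-12 ALLOC][13-56 FREE]
Op 6: a = realloc(a, 5) -> a = 0; heap: [0-4 ALLOC][5-56 FREE]
Op 7: c = malloc(17) -> c = 5; heap: [0-4 ALLOC][5-21 ALLOC][22-56 FREE]
malloc(11): first-fit scan over [0-4 ALLOC][5-21 ALLOC][22-56 FREE] -> 22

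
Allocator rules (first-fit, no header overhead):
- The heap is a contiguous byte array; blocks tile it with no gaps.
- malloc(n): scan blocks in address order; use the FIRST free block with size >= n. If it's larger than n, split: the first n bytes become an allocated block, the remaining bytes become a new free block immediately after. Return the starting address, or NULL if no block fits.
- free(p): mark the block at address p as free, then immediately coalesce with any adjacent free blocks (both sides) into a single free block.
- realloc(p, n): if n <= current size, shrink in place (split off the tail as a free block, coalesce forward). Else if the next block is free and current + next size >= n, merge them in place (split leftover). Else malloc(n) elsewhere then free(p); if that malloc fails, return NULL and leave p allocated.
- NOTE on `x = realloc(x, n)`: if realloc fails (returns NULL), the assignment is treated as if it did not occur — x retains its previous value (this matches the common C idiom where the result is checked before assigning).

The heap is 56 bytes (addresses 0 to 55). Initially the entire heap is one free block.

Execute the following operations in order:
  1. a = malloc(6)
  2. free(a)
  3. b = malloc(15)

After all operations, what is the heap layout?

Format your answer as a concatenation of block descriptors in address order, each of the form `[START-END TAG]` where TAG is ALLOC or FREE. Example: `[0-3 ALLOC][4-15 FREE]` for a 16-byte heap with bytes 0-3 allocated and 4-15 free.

Answer: [0-14 ALLOC][15-55 FREE]

Derivation:
Op 1: a = malloc(6) -> a = 0; heap: [0-5 ALLOC][6-55 FREE]
Op 2: free(a) -> (freed a); heap: [0-55 FREE]
Op 3: b = malloc(15) -> b = 0; heap: [0-14 ALLOC][15-55 FREE]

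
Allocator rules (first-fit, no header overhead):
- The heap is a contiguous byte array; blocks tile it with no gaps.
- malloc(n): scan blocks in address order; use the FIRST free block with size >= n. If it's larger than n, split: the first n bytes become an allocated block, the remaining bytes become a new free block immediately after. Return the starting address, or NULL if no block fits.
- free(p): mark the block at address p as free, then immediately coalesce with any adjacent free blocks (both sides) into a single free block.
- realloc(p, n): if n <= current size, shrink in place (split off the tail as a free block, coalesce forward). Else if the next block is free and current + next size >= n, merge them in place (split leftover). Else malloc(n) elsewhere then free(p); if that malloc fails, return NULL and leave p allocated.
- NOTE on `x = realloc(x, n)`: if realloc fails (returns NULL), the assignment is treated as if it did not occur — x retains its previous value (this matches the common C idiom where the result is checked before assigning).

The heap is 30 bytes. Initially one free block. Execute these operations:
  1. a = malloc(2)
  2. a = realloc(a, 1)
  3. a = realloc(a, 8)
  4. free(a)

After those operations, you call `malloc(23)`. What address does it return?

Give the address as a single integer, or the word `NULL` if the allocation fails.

Op 1: a = malloc(2) -> a = 0; heap: [0-1 ALLOC][2-29 FREE]
Op 2: a = realloc(a, 1) -> a = 0; heap: [0-0 ALLOC][1-29 FREE]
Op 3: a = realloc(a, 8) -> a = 0; heap: [0-7 ALLOC][8-29 FREE]
Op 4: free(a) -> (freed a); heap: [0-29 FREE]
malloc(23): first-fit scan over [0-29 FREE] -> 0

Answer: 0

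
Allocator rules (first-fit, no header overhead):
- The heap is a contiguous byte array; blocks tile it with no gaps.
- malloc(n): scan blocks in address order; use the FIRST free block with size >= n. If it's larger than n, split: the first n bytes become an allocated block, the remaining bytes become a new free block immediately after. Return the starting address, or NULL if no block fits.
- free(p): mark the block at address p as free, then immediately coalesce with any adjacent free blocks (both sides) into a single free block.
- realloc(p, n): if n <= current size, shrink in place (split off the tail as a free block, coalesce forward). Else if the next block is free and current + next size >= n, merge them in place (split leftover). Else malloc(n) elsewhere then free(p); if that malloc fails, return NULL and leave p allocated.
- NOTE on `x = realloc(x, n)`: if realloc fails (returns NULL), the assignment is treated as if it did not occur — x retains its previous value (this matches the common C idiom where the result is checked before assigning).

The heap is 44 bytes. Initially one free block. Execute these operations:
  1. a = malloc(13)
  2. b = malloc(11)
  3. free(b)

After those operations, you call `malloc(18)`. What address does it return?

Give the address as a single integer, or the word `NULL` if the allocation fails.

Op 1: a = malloc(13) -> a = 0; heap: [0-12 ALLOC][13-43 FREE]
Op 2: b = malloc(11) -> b = 13; heap: [0-12 ALLOC][13-23 ALLOC][24-43 FREE]
Op 3: free(b) -> (freed b); heap: [0-12 ALLOC][13-43 FREE]
malloc(18): first-fit scan over [0-12 ALLOC][13-43 FREE] -> 13

Answer: 13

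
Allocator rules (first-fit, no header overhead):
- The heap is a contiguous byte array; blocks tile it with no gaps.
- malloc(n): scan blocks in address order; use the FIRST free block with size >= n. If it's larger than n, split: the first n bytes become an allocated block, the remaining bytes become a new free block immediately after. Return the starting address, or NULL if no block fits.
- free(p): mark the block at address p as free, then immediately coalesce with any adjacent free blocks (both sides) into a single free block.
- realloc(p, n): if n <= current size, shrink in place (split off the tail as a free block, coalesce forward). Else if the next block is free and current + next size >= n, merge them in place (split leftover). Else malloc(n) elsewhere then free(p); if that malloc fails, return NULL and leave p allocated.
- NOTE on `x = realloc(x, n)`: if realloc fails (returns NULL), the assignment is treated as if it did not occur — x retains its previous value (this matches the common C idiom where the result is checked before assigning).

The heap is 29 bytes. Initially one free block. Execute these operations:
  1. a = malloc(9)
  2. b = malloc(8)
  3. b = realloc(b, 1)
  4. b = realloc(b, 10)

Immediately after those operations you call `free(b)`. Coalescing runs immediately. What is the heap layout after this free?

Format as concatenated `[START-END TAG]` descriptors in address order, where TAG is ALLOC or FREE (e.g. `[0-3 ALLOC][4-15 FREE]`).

Op 1: a = malloc(9) -> a = 0; heap: [0-8 ALLOC][9-28 FREE]
Op 2: b = malloc(8) -> b = 9; heap: [0-8 ALLOC][9-16 ALLOC][17-28 FREE]
Op 3: b = realloc(b, 1) -> b = 9; heap: [0-8 ALLOC][9-9 ALLOC][10-28 FREE]
Op 4: b = realloc(b, 10) -> b = 9; heap: [0-8 ALLOC][9-18 ALLOC][19-28 FREE]
free(b): b = 9 -> block [9-18 ALLOC]; mark free, coalesce with adjacent free neighbors -> [0-8 ALLOC][9-28 FREE]

Answer: [0-8 ALLOC][9-28 FREE]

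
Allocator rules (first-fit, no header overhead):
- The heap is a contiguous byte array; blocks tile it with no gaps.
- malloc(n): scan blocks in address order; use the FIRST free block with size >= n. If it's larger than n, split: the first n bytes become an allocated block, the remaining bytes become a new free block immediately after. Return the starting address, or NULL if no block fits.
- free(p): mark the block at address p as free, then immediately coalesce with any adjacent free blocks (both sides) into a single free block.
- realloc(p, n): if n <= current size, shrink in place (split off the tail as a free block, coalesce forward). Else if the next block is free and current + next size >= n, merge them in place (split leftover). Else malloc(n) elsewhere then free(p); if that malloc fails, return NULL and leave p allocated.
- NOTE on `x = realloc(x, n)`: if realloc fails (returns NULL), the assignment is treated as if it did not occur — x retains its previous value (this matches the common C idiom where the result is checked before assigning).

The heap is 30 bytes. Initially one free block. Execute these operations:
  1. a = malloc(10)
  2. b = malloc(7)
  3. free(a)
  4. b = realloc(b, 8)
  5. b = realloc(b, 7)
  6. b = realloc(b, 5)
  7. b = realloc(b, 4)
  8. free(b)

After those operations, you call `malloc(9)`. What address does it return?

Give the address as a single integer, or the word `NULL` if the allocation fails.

Answer: 0

Derivation:
Op 1: a = malloc(10) -> a = 0; heap: [0-9 ALLOC][10-29 FREE]
Op 2: b = malloc(7) -> b = 10; heap: [0-9 ALLOC][10-16 ALLOC][17-29 FREE]
Op 3: free(a) -> (freed a); heap: [0-9 FREE][10-16 ALLOC][17-29 FREE]
Op 4: b = realloc(b, 8) -> b = 10; heap: [0-9 FREE][10-17 ALLOC][18-29 FREE]
Op 5: b = realloc(b, 7) -> b = 10; heap: [0-9 FREE][10-16 ALLOC][17-29 FREE]
Op 6: b = realloc(b, 5) -> b = 10; heap: [0-9 FREE][10-14 ALLOC][15-29 FREE]
Op 7: b = realloc(b, 4) -> b = 10; heap: [0-9 FREE][10-13 ALLOC][14-29 FREE]
Op 8: free(b) -> (freed b); heap: [0-29 FREE]
malloc(9): first-fit scan over [0-29 FREE] -> 0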